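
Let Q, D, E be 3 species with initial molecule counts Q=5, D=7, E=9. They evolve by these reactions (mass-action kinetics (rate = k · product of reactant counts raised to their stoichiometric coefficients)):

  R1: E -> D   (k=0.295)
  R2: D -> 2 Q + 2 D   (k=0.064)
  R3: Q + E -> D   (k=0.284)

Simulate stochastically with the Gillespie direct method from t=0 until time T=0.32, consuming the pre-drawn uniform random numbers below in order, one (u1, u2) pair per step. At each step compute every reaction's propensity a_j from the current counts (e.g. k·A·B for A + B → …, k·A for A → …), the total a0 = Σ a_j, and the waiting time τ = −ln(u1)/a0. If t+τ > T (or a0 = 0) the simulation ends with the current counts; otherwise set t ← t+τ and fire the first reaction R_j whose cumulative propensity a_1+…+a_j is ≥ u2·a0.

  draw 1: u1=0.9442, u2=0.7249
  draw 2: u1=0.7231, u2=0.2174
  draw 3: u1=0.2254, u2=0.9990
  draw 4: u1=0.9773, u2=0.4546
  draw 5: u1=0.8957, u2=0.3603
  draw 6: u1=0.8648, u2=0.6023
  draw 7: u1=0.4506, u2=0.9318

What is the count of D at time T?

D at T = 13

t=0.000: Q=5 D=7 E=9
Draw 1: a1=2.655, a2=0.448, a3=12.780, a0=15.883; τ=−ln(0.9442)/15.883=0.004 → t=0.004; u2·a0=0.7249·15.883=11.514; a1+a2=3.103 < 11.514 ≤ a1+…+a3=15.883 → R3 fires; Q=4 D=8 E=8
Draw 2: a1=2.360, a2=0.512, a3=9.088, a0=11.960; τ=−ln(0.7231)/11.960=0.027 → t=0.031; u2·a0=0.2174·11.960=2.600; a1=2.360 < 2.600 ≤ a1+a2=2.872 → R2 fires; Q=6 D=9 E=8
Draw 3: a1=2.360, a2=0.576, a3=13.632, a0=16.568; τ=−ln(0.2254)/16.568=0.090 → t=0.121; u2·a0=0.9990·16.568=16.551; a1+a2=2.936 < 16.551 ≤ a1+…+a3=16.568 → R3 fires; Q=5 D=10 E=7
Draw 4: a1=2.065, a2=0.640, a3=9.940, a0=12.645; τ=−ln(0.9773)/12.645=0.002 → t=0.122; u2·a0=0.4546·12.645=5.748; a1+a2=2.705 < 5.748 ≤ a1+…+a3=12.645 → R3 fires; Q=4 D=11 E=6
Draw 5: a1=1.770, a2=0.704, a3=6.816, a0=9.290; τ=−ln(0.8957)/9.290=0.012 → t=0.134; u2·a0=0.3603·9.290=3.347; a1+a2=2.474 < 3.347 ≤ a1+…+a3=9.290 → R3 fires; Q=3 D=12 E=5
Draw 6: a1=1.475, a2=0.768, a3=4.260, a0=6.503; τ=−ln(0.8648)/6.503=0.022 → t=0.157; u2·a0=0.6023·6.503=3.917; a1+a2=2.243 < 3.917 ≤ a1+…+a3=6.503 → R3 fires; Q=2 D=13 E=4
Draw 7: a1=1.180, a2=0.832, a3=2.272, a0=4.284; τ=−ln(0.4506)/4.284=0.186 → t=0.343 > T=0.32: stop.
Read off D at T=0.32: 13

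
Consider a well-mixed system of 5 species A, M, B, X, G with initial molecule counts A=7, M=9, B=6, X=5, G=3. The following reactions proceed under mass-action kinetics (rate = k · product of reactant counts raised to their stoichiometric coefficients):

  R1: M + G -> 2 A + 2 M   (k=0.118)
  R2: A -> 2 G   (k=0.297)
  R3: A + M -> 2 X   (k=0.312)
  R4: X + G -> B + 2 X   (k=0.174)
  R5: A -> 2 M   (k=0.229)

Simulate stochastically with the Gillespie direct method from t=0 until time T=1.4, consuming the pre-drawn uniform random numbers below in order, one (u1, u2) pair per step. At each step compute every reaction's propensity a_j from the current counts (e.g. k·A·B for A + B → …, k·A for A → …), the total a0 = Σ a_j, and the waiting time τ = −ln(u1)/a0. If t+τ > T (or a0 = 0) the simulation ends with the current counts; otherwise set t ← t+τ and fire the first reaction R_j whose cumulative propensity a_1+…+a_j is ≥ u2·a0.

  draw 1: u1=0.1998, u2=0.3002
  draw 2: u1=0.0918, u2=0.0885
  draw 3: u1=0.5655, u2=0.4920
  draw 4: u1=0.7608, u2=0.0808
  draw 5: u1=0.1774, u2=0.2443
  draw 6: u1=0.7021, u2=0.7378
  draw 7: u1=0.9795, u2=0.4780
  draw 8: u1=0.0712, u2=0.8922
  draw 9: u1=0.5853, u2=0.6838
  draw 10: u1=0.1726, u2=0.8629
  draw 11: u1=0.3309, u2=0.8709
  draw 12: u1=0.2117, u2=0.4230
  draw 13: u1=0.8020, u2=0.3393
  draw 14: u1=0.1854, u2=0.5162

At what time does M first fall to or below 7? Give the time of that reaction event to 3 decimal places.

t=0.000: A=7 M=9 B=6 X=5 G=3
Draw 1: a1=3.186, a2=2.079, a3=19.656, a4=2.610, a5=1.603, a0=29.134; τ=−ln(0.1998)/29.134=0.055 → t=0.055; u2·a0=0.3002·29.134=8.746; a1+a2=5.265 < 8.746 ≤ a1+…+a3=24.921 → R3 fires; A=6 M=8 B=6 X=7 G=3
Draw 2: a1=2.832, a2=1.782, a3=14.976, a4=3.654, a5=1.374, a0=24.618; τ=−ln(0.0918)/24.618=0.097 → t=0.152; u2·a0=0.0885·24.618=2.179 ≤ a1=2.832 → R1 fires; A=8 M=9 B=6 X=7 G=2
Draw 3: a1=2.124, a2=2.376, a3=22.464, a4=2.436, a5=1.832, a0=31.232; τ=−ln(0.5655)/31.232=0.018 → t=0.171; u2·a0=0.4920·31.232=15.366; a1+a2=4.500 < 15.366 ≤ a1+…+a3=26.964 → R3 fires; A=7 M=8 B=6 X=9 G=2
Draw 4: a1=1.888, a2=2.079, a3=17.472, a4=3.132, a5=1.603, a0=26.174; τ=−ln(0.7608)/26.174=0.010 → t=0.181; u2·a0=0.0808·26.174=2.115; a1=1.888 < 2.115 ≤ a1+a2=3.967 → R2 fires; A=6 M=8 B=6 X=9 G=4
Draw 5: a1=3.776, a2=1.782, a3=14.976, a4=6.264, a5=1.374, a0=28.172; τ=−ln(0.1774)/28.172=0.061 → t=0.242; u2·a0=0.2443·28.172=6.882; a1+a2=5.558 < 6.882 ≤ a1+…+a3=20.534 → R3 fires; A=5 M=7 B=6 X=11 G=4
Draw 6: a1=3.304, a2=1.485, a3=10.920, a4=7.656, a5=1.145, a0=24.510; τ=−ln(0.7021)/24.510=0.014 → t=0.257; u2·a0=0.7378·24.510=18.083; a1+…+a3=15.709 < 18.083 ≤ a1+…+a4=23.365 → R4 fires; A=5 M=7 B=7 X=12 G=3
Draw 7: a1=2.478, a2=1.485, a3=10.920, a4=6.264, a5=1.145, a0=22.292; τ=−ln(0.9795)/22.292=0.001 → t=0.258; u2·a0=0.4780·22.292=10.656; a1+a2=3.963 < 10.656 ≤ a1+…+a3=14.883 → R3 fires; A=4 M=6 B=7 X=14 G=3
Draw 8: a1=2.124, a2=1.188, a3=7.488, a4=7.308, a5=0.916, a0=19.024; τ=−ln(0.0712)/19.024=0.139 → t=0.397; u2·a0=0.8922·19.024=16.973; a1+…+a3=10.800 < 16.973 ≤ a1+…+a4=18.108 → R4 fires; A=4 M=6 B=8 X=15 G=2
Draw 9: a1=1.416, a2=1.188, a3=7.488, a4=5.220, a5=0.916, a0=16.228; τ=−ln(0.5853)/16.228=0.033 → t=0.430; u2·a0=0.6838·16.228=11.097; a1+…+a3=10.092 < 11.097 ≤ a1+…+a4=15.312 → R4 fires; A=4 M=6 B=9 X=16 G=1
Draw 10: a1=0.708, a2=1.188, a3=7.488, a4=2.784, a5=0.916, a0=13.084; τ=−ln(0.1726)/13.084=0.134 → t=0.564; u2·a0=0.8629·13.084=11.290; a1+…+a3=9.384 < 11.290 ≤ a1+…+a4=12.168 → R4 fires; A=4 M=6 B=10 X=17 G=0
Draw 11: a1=0.000, a2=1.188, a3=7.488, a4=0.000, a5=0.916, a0=9.592; τ=−ln(0.3309)/9.592=0.115 → t=0.679; u2·a0=0.8709·9.592=8.354; a1+a2=1.188 < 8.354 ≤ a1+…+a3=8.676 → R3 fires; A=3 M=5 B=10 X=19 G=0
Draw 12: a1=0.000, a2=0.891, a3=4.680, a4=0.000, a5=0.687, a0=6.258; τ=−ln(0.2117)/6.258=0.248 → t=0.927; u2·a0=0.4230·6.258=2.647; a1+a2=0.891 < 2.647 ≤ a1+…+a3=5.571 → R3 fires; A=2 M=4 B=10 X=21 G=0
Draw 13: a1=0.000, a2=0.594, a3=2.496, a4=0.000, a5=0.458, a0=3.548; τ=−ln(0.8020)/3.548=0.062 → t=0.989; u2·a0=0.3393·3.548=1.204; a1+a2=0.594 < 1.204 ≤ a1+…+a3=3.090 → R3 fires; A=1 M=3 B=10 X=23 G=0
Draw 14: a1=0.000, a2=0.297, a3=0.936, a4=0.000, a5=0.229, a0=1.462; τ=−ln(0.1854)/1.462=1.153 → t=2.142 > T=1.4: stop.
M first becomes ≤ 7 when it reaches 7 at the event at t=0.242.

Threshold first reached at t = 0.242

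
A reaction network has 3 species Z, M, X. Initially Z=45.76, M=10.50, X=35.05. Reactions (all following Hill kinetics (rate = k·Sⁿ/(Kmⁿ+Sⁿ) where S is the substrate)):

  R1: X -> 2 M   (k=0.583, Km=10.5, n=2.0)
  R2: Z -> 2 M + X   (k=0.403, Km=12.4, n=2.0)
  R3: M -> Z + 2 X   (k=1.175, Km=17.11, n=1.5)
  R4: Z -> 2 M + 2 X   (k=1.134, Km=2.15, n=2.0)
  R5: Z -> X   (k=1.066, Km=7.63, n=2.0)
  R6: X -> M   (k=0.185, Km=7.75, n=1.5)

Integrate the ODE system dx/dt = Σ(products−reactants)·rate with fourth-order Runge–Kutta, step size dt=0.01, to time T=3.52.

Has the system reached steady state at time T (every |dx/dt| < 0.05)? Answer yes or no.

RK4 with dt=0.01: 352 steps to T=3.52. Trajectory (selected grid times):
t=0.00: Z=45.76 M=10.50 X=35.05
t=0.39: Z=44.93 M=12.00 X=36.53
t=0.78: Z=44.12 M=13.48 X=38.04
t=1.17: Z=43.32 M=14.95 X=39.59
t=1.56: Z=42.55 M=16.40 X=41.17
t=1.96: Z=41.77 M=17.87 X=42.82
t=2.35: Z=41.03 M=19.30 X=44.45
t=2.74: Z=40.29 M=20.71 X=46.11
t=3.13: Z=39.58 M=22.11 X=47.78
t=3.52: Z=38.87 M=23.50 X=49.48
Rates at T: R1=0.5579, R2=0.3658, R3=0.7248, R4=1.1305, R5=1.0264, R6=0.1742
dx/dt at T (Σ net stoichiometry × rate): Z=-1.7980, M=+3.5578, X=+4.3709
Largest |dx/dt| is |+4.3709| (X) ≥ 0.05 → not steady.

Steady state at T: no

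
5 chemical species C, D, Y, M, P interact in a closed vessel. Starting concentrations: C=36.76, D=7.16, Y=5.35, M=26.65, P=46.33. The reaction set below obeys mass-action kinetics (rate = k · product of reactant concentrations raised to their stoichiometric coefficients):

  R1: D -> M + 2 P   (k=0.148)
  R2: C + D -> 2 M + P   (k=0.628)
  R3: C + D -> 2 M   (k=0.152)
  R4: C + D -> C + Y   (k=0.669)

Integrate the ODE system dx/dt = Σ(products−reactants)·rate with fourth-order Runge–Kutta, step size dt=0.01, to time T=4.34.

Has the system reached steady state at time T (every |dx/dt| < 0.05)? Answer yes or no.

RK4 with dt=0.01: 434 steps to T=4.34. Trajectory (selected grid times):
t=0.00: C=36.76 D=7.16 Y=5.35 M=26.65 P=46.33
t=0.48: C=32.92 D=0.00 Y=8.65 M=34.36 P=49.47
t=0.96: C=32.92 D=0.00 Y=8.65 M=34.36 P=49.47
t=1.45: C=32.92 D=0.00 Y=8.65 M=34.36 P=49.47
t=1.93: C=32.92 D=0.00 Y=8.65 M=34.36 P=49.47
t=2.41: C=32.92 D=0.00 Y=8.65 M=34.36 P=49.47
t=2.89: C=32.92 D=0.00 Y=8.65 M=34.36 P=49.47
t=3.38: C=32.92 D=0.00 Y=8.65 M=34.36 P=49.47
t=3.86: C=32.92 D=0.00 Y=8.65 M=34.36 P=49.47
t=4.34: C=32.92 D=0.00 Y=8.65 M=34.36 P=49.47
Rates at T: R1=0.0000, R2=0.0000, R3=0.0000, R4=0.0000
dx/dt at T (Σ net stoichiometry × rate): C=-0.0000, D=-0.0000, Y=+0.0000, M=+0.0000, P=+0.0000
Largest |dx/dt| is |+0.0000| (M) < 0.05 → steady.

Steady state at T: yes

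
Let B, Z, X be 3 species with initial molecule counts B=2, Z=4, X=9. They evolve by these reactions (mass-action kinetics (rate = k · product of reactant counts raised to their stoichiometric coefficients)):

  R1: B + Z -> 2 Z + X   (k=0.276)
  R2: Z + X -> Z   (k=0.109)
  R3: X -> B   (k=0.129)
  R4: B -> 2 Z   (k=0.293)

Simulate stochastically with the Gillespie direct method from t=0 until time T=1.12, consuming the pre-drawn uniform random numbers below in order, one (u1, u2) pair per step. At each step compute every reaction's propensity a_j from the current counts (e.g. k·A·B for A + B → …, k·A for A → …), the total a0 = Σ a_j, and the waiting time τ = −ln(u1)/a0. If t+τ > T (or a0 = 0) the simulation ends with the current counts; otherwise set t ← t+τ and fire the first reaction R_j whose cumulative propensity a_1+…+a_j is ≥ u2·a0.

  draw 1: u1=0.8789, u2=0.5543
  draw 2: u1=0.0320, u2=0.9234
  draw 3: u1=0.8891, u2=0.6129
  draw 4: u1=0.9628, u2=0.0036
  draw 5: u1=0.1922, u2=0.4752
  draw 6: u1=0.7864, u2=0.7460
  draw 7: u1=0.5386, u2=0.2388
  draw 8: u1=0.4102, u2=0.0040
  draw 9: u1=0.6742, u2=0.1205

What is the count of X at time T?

t=0.000: B=2 Z=4 X=9
Draw 1: a1=2.208, a2=3.924, a3=1.161, a4=0.586, a0=7.879; τ=−ln(0.8789)/7.879=0.016 → t=0.016; u2·a0=0.5543·7.879=4.367; a1=2.208 < 4.367 ≤ a1+a2=6.132 → R2 fires; B=2 Z=4 X=8
Draw 2: a1=2.208, a2=3.488, a3=1.032, a4=0.586, a0=7.314; τ=−ln(0.0320)/7.314=0.471 → t=0.487; u2·a0=0.9234·7.314=6.754; a1+…+a3=6.728 < 6.754 ≤ a1+…+a4=7.314 → R4 fires; B=1 Z=6 X=8
Draw 3: a1=1.656, a2=5.232, a3=1.032, a4=0.293, a0=8.213; τ=−ln(0.8891)/8.213=0.014 → t=0.501; u2·a0=0.6129·8.213=5.034; a1=1.656 < 5.034 ≤ a1+a2=6.888 → R2 fires; B=1 Z=6 X=7
Draw 4: a1=1.656, a2=4.578, a3=0.903, a4=0.293, a0=7.430; τ=−ln(0.9628)/7.430=0.005 → t=0.506; u2·a0=0.0036·7.430=0.027 ≤ a1=1.656 → R1 fires; B=0 Z=7 X=8
Draw 5: a1=0.000, a2=6.104, a3=1.032, a4=0.000, a0=7.136; τ=−ln(0.1922)/7.136=0.231 → t=0.738; u2·a0=0.4752·7.136=3.391; a1=0.000 < 3.391 ≤ a1+a2=6.104 → R2 fires; B=0 Z=7 X=7
Draw 6: a1=0.000, a2=5.341, a3=0.903, a4=0.000, a0=6.244; τ=−ln(0.7864)/6.244=0.038 → t=0.776; u2·a0=0.7460·6.244=4.658; a1=0.000 < 4.658 ≤ a1+a2=5.341 → R2 fires; B=0 Z=7 X=6
Draw 7: a1=0.000, a2=4.578, a3=0.774, a4=0.000, a0=5.352; τ=−ln(0.5386)/5.352=0.116 → t=0.892; u2·a0=0.2388·5.352=1.278; a1=0.000 < 1.278 ≤ a1+a2=4.578 → R2 fires; B=0 Z=7 X=5
Draw 8: a1=0.000, a2=3.815, a3=0.645, a4=0.000, a0=4.460; τ=−ln(0.4102)/4.460=0.200 → t=1.091; u2·a0=0.0040·4.460=0.018; a1=0.000 < 0.018 ≤ a1+a2=3.815 → R2 fires; B=0 Z=7 X=4
Draw 9: a1=0.000, a2=3.052, a3=0.516, a4=0.000, a0=3.568; τ=−ln(0.6742)/3.568=0.110 → t=1.202 > T=1.12: stop.
Read off X at T=1.12: 4

X at T = 4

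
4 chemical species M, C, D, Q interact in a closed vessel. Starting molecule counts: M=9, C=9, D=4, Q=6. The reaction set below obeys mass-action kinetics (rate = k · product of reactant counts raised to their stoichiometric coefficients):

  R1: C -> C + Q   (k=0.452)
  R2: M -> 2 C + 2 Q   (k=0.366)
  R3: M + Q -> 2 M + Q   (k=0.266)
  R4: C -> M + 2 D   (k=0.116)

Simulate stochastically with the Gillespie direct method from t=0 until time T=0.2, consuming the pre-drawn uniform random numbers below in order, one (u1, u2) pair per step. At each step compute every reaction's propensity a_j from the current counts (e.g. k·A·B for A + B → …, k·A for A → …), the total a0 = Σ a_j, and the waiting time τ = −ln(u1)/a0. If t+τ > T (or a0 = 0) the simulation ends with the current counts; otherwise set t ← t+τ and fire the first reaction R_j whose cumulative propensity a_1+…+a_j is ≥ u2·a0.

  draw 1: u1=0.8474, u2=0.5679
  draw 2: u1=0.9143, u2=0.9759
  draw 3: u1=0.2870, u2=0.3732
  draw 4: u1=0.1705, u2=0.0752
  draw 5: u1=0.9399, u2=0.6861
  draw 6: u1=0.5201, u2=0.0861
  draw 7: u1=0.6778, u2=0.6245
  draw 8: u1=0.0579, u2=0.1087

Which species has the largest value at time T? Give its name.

Dominant species at T: M

t=0.000: M=9 C=9 D=4 Q=6
Draw 1: a1=4.068, a2=3.294, a3=14.364, a4=1.044, a0=22.770; τ=−ln(0.8474)/22.770=0.007 → t=0.007; u2·a0=0.5679·22.770=12.931; a1+a2=7.362 < 12.931 ≤ a1+…+a3=21.726 → R3 fires; M=10 C=9 D=4 Q=6
Draw 2: a1=4.068, a2=3.660, a3=15.960, a4=1.044, a0=24.732; τ=−ln(0.9143)/24.732=0.004 → t=0.011; u2·a0=0.9759·24.732=24.136; a1+…+a3=23.688 < 24.136 ≤ a1+…+a4=24.732 → R4 fires; M=11 C=8 D=6 Q=6
Draw 3: a1=3.616, a2=4.026, a3=17.556, a4=0.928, a0=26.126; τ=−ln(0.2870)/26.126=0.048 → t=0.059; u2·a0=0.3732·26.126=9.750; a1+a2=7.642 < 9.750 ≤ a1+…+a3=25.198 → R3 fires; M=12 C=8 D=6 Q=6
Draw 4: a1=3.616, a2=4.392, a3=19.152, a4=0.928, a0=28.088; τ=−ln(0.1705)/28.088=0.063 → t=0.122; u2·a0=0.0752·28.088=2.112 ≤ a1=3.616 → R1 fires; M=12 C=8 D=6 Q=7
Draw 5: a1=3.616, a2=4.392, a3=22.344, a4=0.928, a0=31.280; τ=−ln(0.9399)/31.280=0.002 → t=0.124; u2·a0=0.6861·31.280=21.461; a1+a2=8.008 < 21.461 ≤ a1+…+a3=30.352 → R3 fires; M=13 C=8 D=6 Q=7
Draw 6: a1=3.616, a2=4.758, a3=24.206, a4=0.928, a0=33.508; τ=−ln(0.5201)/33.508=0.020 → t=0.143; u2·a0=0.0861·33.508=2.885 ≤ a1=3.616 → R1 fires; M=13 C=8 D=6 Q=8
Draw 7: a1=3.616, a2=4.758, a3=27.664, a4=0.928, a0=36.966; τ=−ln(0.6778)/36.966=0.011 → t=0.154; u2·a0=0.6245·36.966=23.085; a1+a2=8.374 < 23.085 ≤ a1+…+a3=36.038 → R3 fires; M=14 C=8 D=6 Q=8
Draw 8: a1=3.616, a2=5.124, a3=29.792, a4=0.928, a0=39.460; τ=−ln(0.0579)/39.460=0.072 → t=0.226 > T=0.2: stop.
At T=0.2: M=14 C=8 D=6 Q=8; the largest is M.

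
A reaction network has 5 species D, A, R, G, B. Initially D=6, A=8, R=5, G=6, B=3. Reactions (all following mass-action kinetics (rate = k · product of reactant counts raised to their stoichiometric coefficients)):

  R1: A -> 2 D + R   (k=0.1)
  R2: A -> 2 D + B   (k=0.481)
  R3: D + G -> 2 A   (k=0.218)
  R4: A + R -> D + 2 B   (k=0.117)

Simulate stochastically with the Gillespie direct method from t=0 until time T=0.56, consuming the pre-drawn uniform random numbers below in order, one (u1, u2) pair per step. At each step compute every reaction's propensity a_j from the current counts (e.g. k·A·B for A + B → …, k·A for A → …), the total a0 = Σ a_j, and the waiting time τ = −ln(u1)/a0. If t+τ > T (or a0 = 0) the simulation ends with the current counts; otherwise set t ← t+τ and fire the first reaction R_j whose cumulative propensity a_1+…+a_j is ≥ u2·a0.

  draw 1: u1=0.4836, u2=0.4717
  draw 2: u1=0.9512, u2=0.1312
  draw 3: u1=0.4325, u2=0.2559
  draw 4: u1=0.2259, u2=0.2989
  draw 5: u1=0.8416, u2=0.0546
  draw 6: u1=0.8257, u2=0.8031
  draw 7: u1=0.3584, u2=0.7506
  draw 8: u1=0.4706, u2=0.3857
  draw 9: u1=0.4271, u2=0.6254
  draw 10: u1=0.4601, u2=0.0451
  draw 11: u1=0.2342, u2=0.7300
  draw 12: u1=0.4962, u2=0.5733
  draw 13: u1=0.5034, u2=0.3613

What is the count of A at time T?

t=0.000: D=6 A=8 R=5 G=6 B=3
Draw 1: a1=0.800, a2=3.848, a3=7.848, a4=4.680, a0=17.176; τ=−ln(0.4836)/17.176=0.042 → t=0.042; u2·a0=0.4717·17.176=8.102; a1+a2=4.648 < 8.102 ≤ a1+…+a3=12.496 → R3 fires; D=5 A=10 R=5 G=5 B=3
Draw 2: a1=1.000, a2=4.810, a3=5.450, a4=5.850, a0=17.110; τ=−ln(0.9512)/17.110=0.003 → t=0.045; u2·a0=0.1312·17.110=2.245; a1=1.000 < 2.245 ≤ a1+a2=5.810 → R2 fires; D=7 A=9 R=5 G=5 B=4
Draw 3: a1=0.900, a2=4.329, a3=7.630, a4=5.265, a0=18.124; τ=−ln(0.4325)/18.124=0.046 → t=0.091; u2·a0=0.2559·18.124=4.638; a1=0.900 < 4.638 ≤ a1+a2=5.229 → R2 fires; D=9 A=8 R=5 G=5 B=5
Draw 4: a1=0.800, a2=3.848, a3=9.810, a4=4.680, a0=19.138; τ=−ln(0.2259)/19.138=0.078 → t=0.169; u2·a0=0.2989·19.138=5.720; a1+a2=4.648 < 5.720 ≤ a1+…+a3=14.458 → R3 fires; D=8 A=10 R=5 G=4 B=5
Draw 5: a1=1.000, a2=4.810, a3=6.976, a4=5.850, a0=18.636; τ=−ln(0.8416)/18.636=0.009 → t=0.178; u2·a0=0.0546·18.636=1.018; a1=1.000 < 1.018 ≤ a1+a2=5.810 → R2 fires; D=10 A=9 R=5 G=4 B=6
Draw 6: a1=0.900, a2=4.329, a3=8.720, a4=5.265, a0=19.214; τ=−ln(0.8257)/19.214=0.010 → t=0.188; u2·a0=0.8031·19.214=15.431; a1+…+a3=13.949 < 15.431 ≤ a1+…+a4=19.214 → R4 fires; D=11 A=8 R=4 G=4 B=8
Draw 7: a1=0.800, a2=3.848, a3=9.592, a4=3.744, a0=17.984; τ=−ln(0.3584)/17.984=0.057 → t=0.245; u2·a0=0.7506·17.984=13.499; a1+a2=4.648 < 13.499 ≤ a1+…+a3=14.240 → R3 fires; D=10 A=10 R=4 G=3 B=8
Draw 8: a1=1.000, a2=4.810, a3=6.540, a4=4.680, a0=17.030; τ=−ln(0.4706)/17.030=0.044 → t=0.290; u2·a0=0.3857·17.030=6.568; a1+a2=5.810 < 6.568 ≤ a1+…+a3=12.350 → R3 fires; D=9 A=12 R=4 G=2 B=8
Draw 9: a1=1.200, a2=5.772, a3=3.924, a4=5.616, a0=16.512; τ=−ln(0.4271)/16.512=0.052 → t=0.341; u2·a0=0.6254·16.512=10.327; a1+a2=6.972 < 10.327 ≤ a1+…+a3=10.896 → R3 fires; D=8 A=14 R=4 G=1 B=8
Draw 10: a1=1.400, a2=6.734, a3=1.744, a4=6.552, a0=16.430; τ=−ln(0.4601)/16.430=0.047 → t=0.389; u2·a0=0.0451·16.430=0.741 ≤ a1=1.400 → R1 fires; D=10 A=13 R=5 G=1 B=8
Draw 11: a1=1.300, a2=6.253, a3=2.180, a4=7.605, a0=17.338; τ=−ln(0.2342)/17.338=0.084 → t=0.472; u2·a0=0.7300·17.338=12.657; a1+…+a3=9.733 < 12.657 ≤ a1+…+a4=17.338 → R4 fires; D=11 A=12 R=4 G=1 B=10
Draw 12: a1=1.200, a2=5.772, a3=2.398, a4=5.616, a0=14.986; τ=−ln(0.4962)/14.986=0.047 → t=0.519; u2·a0=0.5733·14.986=8.591; a1+a2=6.972 < 8.591 ≤ a1+…+a3=9.370 → R3 fires; D=10 A=14 R=4 G=0 B=10
Draw 13: a1=1.400, a2=6.734, a3=0.000, a4=6.552, a0=14.686; τ=−ln(0.5034)/14.686=0.047 → t=0.566 > T=0.56: stop.
Read off A at T=0.56: 14

A at T = 14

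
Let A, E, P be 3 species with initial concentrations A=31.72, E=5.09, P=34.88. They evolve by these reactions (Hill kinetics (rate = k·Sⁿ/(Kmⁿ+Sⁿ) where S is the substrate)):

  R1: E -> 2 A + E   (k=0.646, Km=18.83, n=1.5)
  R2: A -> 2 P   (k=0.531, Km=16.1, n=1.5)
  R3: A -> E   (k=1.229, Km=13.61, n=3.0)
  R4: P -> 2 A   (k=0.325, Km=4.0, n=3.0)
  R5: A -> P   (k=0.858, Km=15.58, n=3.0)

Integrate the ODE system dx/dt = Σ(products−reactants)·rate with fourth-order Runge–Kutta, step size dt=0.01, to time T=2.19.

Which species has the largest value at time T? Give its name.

RK4 with dt=0.01: 219 steps to T=2.19. Trajectory (selected grid times):
t=0.00: A=31.72 E=5.09 P=34.88
t=0.24: A=31.37 E=5.36 P=35.17
t=0.49: A=31.00 E=5.65 P=35.48
t=0.73: A=30.65 E=5.92 P=35.77
t=0.97: A=30.31 E=6.19 P=36.05
t=1.22: A=29.96 E=6.47 P=36.35
t=1.46: A=29.63 E=6.74 P=36.64
t=1.70: A=29.30 E=7.01 P=36.92
t=1.95: A=28.97 E=7.29 P=37.21
t=2.19: A=28.65 E=7.55 P=37.49
At T=2.19: A=28.65 E=7.55 P=37.49; the largest is P.

Dominant species at T: P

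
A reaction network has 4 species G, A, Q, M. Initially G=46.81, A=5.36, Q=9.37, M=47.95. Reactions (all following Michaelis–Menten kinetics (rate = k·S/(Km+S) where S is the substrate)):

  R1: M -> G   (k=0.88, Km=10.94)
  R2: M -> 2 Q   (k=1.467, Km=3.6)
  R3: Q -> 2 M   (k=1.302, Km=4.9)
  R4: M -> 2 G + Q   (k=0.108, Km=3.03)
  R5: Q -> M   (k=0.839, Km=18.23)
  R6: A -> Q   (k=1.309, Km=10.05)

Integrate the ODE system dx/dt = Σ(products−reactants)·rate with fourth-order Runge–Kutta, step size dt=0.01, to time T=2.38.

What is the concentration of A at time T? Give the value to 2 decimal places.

A at T = 4.35

RK4 with dt=0.01: 238 steps to T=2.38. Trajectory (selected grid times):
t=0.00: G=46.81 A=5.36 Q=9.37 M=47.95
t=0.26: G=47.05 A=5.24 Q=9.92 M=47.91
t=0.53: G=47.30 A=5.12 Q=10.49 M=47.87
t=0.79: G=47.54 A=5.01 Q=11.03 M=47.85
t=1.06: G=47.78 A=4.89 Q=11.57 M=47.84
t=1.32: G=48.02 A=4.78 Q=12.10 M=47.84
t=1.59: G=48.27 A=4.67 Q=12.63 M=47.84
t=1.85: G=48.51 A=4.56 Q=13.14 M=47.86
t=2.12: G=48.76 A=4.45 Q=13.66 M=47.88
t=2.38: G=49.00 A=4.35 Q=14.15 M=47.91
Read off A at T=2.38: 4.35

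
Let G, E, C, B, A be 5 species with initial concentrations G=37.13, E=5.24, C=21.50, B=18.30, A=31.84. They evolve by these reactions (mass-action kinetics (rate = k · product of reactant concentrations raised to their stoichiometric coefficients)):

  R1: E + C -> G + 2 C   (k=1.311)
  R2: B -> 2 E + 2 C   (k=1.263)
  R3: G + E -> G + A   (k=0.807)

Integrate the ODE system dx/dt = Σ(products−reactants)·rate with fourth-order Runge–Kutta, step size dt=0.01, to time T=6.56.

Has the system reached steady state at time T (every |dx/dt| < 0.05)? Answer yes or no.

RK4 with dt=0.01: 656 steps to T=6.56. Trajectory (selected grid times):
t=0.00: G=37.13 E=5.24 C=21.50 B=18.30 A=31.84
t=0.73: G=52.62 E=0.16 C=59.04 B=7.28 A=43.48
t=1.46: G=58.47 E=0.05 C=73.65 B=2.89 A=46.50
t=2.19: G=60.85 E=0.02 C=79.52 B=1.15 A=47.64
t=2.92: G=61.80 E=0.01 C=81.86 B=0.46 A=48.08
t=3.64: G=62.18 E=0.00 C=82.78 B=0.18 A=48.26
t=4.37: G=62.33 E=0.00 C=83.16 B=0.07 A=48.33
t=5.10: G=62.39 E=0.00 C=83.31 B=0.03 A=48.36
t=5.83: G=62.42 E=0.00 C=83.37 B=0.01 A=48.37
t=6.56: G=62.43 E=0.00 C=83.39 B=0.00 A=48.37
Rates at T: R1=0.0080, R2=0.0058, R3=0.0037
dx/dt at T (Σ net stoichiometry × rate): G=+0.0080, E=-0.0001, C=+0.0197, B=-0.0058, A=+0.0037
Largest |dx/dt| is |+0.0197| (C) < 0.05 → steady.

Steady state at T: yes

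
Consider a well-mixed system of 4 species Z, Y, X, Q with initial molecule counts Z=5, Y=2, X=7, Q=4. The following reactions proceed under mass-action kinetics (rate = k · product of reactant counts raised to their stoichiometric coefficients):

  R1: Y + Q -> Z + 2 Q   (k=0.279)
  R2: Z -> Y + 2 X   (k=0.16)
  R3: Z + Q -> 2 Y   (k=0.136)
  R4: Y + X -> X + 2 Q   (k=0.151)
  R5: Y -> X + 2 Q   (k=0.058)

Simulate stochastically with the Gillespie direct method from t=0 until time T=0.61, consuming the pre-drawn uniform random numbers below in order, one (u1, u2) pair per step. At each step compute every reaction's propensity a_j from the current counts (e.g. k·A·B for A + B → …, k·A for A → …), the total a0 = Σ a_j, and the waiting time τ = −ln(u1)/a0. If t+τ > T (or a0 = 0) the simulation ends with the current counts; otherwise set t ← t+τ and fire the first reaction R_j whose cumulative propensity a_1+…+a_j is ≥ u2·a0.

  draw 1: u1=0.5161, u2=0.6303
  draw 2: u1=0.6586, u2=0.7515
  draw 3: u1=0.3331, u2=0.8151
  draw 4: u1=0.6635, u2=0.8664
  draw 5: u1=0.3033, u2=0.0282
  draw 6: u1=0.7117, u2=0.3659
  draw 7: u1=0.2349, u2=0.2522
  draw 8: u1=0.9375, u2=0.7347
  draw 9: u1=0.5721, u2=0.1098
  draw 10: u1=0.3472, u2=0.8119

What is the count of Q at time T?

Q at T = 10

t=0.000: Z=5 Y=2 X=7 Q=4
Draw 1: a1=2.232, a2=0.800, a3=2.720, a4=2.114, a5=0.116, a0=7.982; τ=−ln(0.5161)/7.982=0.083 → t=0.083; u2·a0=0.6303·7.982=5.031; a1+a2=3.032 < 5.031 ≤ a1+…+a3=5.752 → R3 fires; Z=4 Y=4 X=7 Q=3
Draw 2: a1=3.348, a2=0.640, a3=1.632, a4=4.228, a5=0.232, a0=10.080; τ=−ln(0.6586)/10.080=0.041 → t=0.124; u2·a0=0.7515·10.080=7.575; a1+…+a3=5.620 < 7.575 ≤ a1+…+a4=9.848 → R4 fires; Z=4 Y=3 X=7 Q=5
Draw 3: a1=4.185, a2=0.640, a3=2.720, a4=3.171, a5=0.174, a0=10.890; τ=−ln(0.3331)/10.890=0.101 → t=0.225; u2·a0=0.8151·10.890=8.876; a1+…+a3=7.545 < 8.876 ≤ a1+…+a4=10.716 → R4 fires; Z=4 Y=2 X=7 Q=7
Draw 4: a1=3.906, a2=0.640, a3=3.808, a4=2.114, a5=0.116, a0=10.584; τ=−ln(0.6635)/10.584=0.039 → t=0.264; u2·a0=0.8664·10.584=9.170; a1+…+a3=8.354 < 9.170 ≤ a1+…+a4=10.468 → R4 fires; Z=4 Y=1 X=7 Q=9
Draw 5: a1=2.511, a2=0.640, a3=4.896, a4=1.057, a5=0.058, a0=9.162; τ=−ln(0.3033)/9.162=0.130 → t=0.394; u2·a0=0.0282·9.162=0.258 ≤ a1=2.511 → R1 fires; Z=5 Y=0 X=7 Q=10
Draw 6: a1=0.000, a2=0.800, a3=6.800, a4=0.000, a5=0.000, a0=7.600; τ=−ln(0.7117)/7.600=0.045 → t=0.439; u2·a0=0.3659·7.600=2.781; a1+a2=0.800 < 2.781 ≤ a1+…+a3=7.600 → R3 fires; Z=4 Y=2 X=7 Q=9
Draw 7: a1=5.022, a2=0.640, a3=4.896, a4=2.114, a5=0.116, a0=12.788; τ=−ln(0.2349)/12.788=0.113 → t=0.552; u2·a0=0.2522·12.788=3.225 ≤ a1=5.022 → R1 fires; Z=5 Y=1 X=7 Q=10
Draw 8: a1=2.790, a2=0.800, a3=6.800, a4=1.057, a5=0.058, a0=11.505; τ=−ln(0.9375)/11.505=0.006 → t=0.558; u2·a0=0.7347·11.505=8.453; a1+a2=3.590 < 8.453 ≤ a1+…+a3=10.390 → R3 fires; Z=4 Y=3 X=7 Q=9
Draw 9: a1=7.533, a2=0.640, a3=4.896, a4=3.171, a5=0.174, a0=16.414; τ=−ln(0.5721)/16.414=0.034 → t=0.592; u2·a0=0.1098·16.414=1.802 ≤ a1=7.533 → R1 fires; Z=5 Y=2 X=7 Q=10
Draw 10: a1=5.580, a2=0.800, a3=6.800, a4=2.114, a5=0.116, a0=15.410; τ=−ln(0.3472)/15.410=0.069 → t=0.661 > T=0.61: stop.
Read off Q at T=0.61: 10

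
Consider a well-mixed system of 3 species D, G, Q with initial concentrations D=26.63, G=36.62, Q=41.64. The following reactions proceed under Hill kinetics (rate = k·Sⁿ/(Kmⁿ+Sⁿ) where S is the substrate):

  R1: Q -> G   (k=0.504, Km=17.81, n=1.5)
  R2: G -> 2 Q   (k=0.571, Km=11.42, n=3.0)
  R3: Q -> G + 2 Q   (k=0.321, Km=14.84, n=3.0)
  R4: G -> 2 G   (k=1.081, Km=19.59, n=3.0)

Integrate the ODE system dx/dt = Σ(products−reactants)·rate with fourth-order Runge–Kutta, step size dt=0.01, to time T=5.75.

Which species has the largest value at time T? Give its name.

RK4 with dt=0.01: 575 steps to T=5.75. Trajectory (selected grid times):
t=0.00: D=26.63 G=36.62 Q=41.64
t=0.64: D=26.63 G=37.32 Q=42.29
t=1.28: D=26.63 G=38.02 Q=42.95
t=1.92: D=26.63 G=38.73 Q=43.60
t=2.56: D=26.63 G=39.44 Q=44.26
t=3.19: D=26.63 G=40.14 Q=44.90
t=3.83: D=26.63 G=40.86 Q=45.56
t=4.47: D=26.63 G=41.59 Q=46.21
t=5.11: D=26.63 G=42.32 Q=46.87
t=5.75: D=26.63 G=43.05 Q=47.52
At T=5.75: D=26.63 G=43.05 Q=47.52; the largest is Q.

Dominant species at T: Q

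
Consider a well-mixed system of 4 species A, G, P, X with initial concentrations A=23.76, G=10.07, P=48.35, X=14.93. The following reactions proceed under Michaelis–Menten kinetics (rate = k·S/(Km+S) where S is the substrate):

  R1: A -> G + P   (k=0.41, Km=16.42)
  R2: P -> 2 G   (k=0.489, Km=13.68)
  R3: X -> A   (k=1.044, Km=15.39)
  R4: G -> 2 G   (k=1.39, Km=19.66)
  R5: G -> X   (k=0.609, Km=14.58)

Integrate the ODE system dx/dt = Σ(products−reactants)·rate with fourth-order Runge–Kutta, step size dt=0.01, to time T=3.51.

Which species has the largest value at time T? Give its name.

RK4 with dt=0.01: 351 steps to T=3.51. Trajectory (selected grid times):
t=0.00: A=23.76 G=10.07 P=48.35 X=14.93
t=0.39: A=23.87 G=10.55 P=48.30 X=14.83
t=0.78: A=23.97 G=11.03 P=48.24 X=14.73
t=1.17: A=24.07 G=11.52 P=48.19 X=14.63
t=1.56: A=24.18 G=12.01 P=48.14 X=14.54
t=1.95: A=24.28 G=12.50 P=48.08 X=14.45
t=2.34: A=24.38 G=13.00 P=48.03 X=14.37
t=2.73: A=24.48 G=13.49 P=47.98 X=14.28
t=3.12: A=24.58 G=13.99 P=47.92 X=14.20
t=3.51: A=24.68 G=14.50 P=47.87 X=14.13
At T=3.51: A=24.68 G=14.50 P=47.87 X=14.13; the largest is P.

Dominant species at T: P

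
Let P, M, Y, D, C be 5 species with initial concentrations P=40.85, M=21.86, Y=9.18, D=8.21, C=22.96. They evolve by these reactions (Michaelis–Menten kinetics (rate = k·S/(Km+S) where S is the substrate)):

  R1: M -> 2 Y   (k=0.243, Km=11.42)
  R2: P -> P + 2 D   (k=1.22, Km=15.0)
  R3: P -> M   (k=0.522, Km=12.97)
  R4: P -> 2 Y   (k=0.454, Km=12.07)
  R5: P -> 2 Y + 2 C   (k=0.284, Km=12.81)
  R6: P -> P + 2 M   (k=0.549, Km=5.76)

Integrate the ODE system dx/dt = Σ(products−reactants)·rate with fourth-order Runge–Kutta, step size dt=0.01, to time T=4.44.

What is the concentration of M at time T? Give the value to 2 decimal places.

RK4 with dt=0.01: 444 steps to T=4.44. Trajectory (selected grid times):
t=0.00: P=40.85 M=21.86 Y=9.18 D=8.21 C=22.96
t=0.49: P=40.38 M=22.45 Y=9.89 D=9.08 C=23.17
t=0.99: P=39.90 M=23.04 Y=10.62 D=9.97 C=23.39
t=1.48: P=39.43 M=23.63 Y=11.33 D=10.84 C=23.60
t=1.97: P=38.96 M=24.21 Y=12.04 D=11.70 C=23.81
t=2.47: P=38.49 M=24.80 Y=12.77 D=12.58 C=24.02
t=2.96: P=38.02 M=25.37 Y=13.48 D=13.44 C=24.23
t=3.45: P=37.56 M=25.95 Y=14.19 D=14.30 C=24.44
t=3.95: P=37.09 M=26.53 Y=14.91 D=15.17 C=24.65
t=4.44: P=36.63 M=27.10 Y=15.62 D=16.02 C=24.85
Read off M at T=4.44: 27.10

M at T = 27.10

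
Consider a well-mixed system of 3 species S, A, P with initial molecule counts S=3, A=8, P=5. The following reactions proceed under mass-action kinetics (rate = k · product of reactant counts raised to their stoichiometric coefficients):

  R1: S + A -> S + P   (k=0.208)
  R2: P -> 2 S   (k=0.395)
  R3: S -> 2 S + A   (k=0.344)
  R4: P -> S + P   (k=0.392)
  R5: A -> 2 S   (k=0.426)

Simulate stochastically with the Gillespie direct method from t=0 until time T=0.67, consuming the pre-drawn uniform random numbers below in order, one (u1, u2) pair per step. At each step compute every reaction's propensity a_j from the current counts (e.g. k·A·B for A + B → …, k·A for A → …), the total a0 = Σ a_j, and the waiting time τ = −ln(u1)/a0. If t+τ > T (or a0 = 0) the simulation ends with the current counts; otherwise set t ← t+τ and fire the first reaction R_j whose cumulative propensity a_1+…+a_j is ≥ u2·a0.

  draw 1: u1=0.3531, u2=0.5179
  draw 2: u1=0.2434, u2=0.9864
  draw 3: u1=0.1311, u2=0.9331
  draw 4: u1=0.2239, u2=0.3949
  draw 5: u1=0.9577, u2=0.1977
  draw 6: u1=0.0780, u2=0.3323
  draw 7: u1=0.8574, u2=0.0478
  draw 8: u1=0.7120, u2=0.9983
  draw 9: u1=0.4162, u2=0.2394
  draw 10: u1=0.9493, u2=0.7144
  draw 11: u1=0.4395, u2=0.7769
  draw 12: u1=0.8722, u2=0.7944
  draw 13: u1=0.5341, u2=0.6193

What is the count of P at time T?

P at T = 7

t=0.000: S=3 A=8 P=5
Draw 1: a1=4.992, a2=1.975, a3=1.032, a4=1.960, a5=3.408, a0=13.367; τ=−ln(0.3531)/13.367=0.078 → t=0.078; u2·a0=0.5179·13.367=6.923; a1=4.992 < 6.923 ≤ a1+a2=6.967 → R2 fires; S=5 A=8 P=4
Draw 2: a1=8.320, a2=1.580, a3=1.720, a4=1.568, a5=3.408, a0=16.596; τ=−ln(0.2434)/16.596=0.085 → t=0.163; u2·a0=0.9864·16.596=16.370; a1+…+a4=13.188 < 16.370 ≤ a1+…+a5=16.596 → R5 fires; S=7 A=7 P=4
Draw 3: a1=10.192, a2=1.580, a3=2.408, a4=1.568, a5=2.982, a0=18.730; τ=−ln(0.1311)/18.730=0.108 → t=0.272; u2·a0=0.9331·18.730=17.477; a1+…+a4=15.748 < 17.477 ≤ a1+…+a5=18.730 → R5 fires; S=9 A=6 P=4
Draw 4: a1=11.232, a2=1.580, a3=3.096, a4=1.568, a5=2.556, a0=20.032; τ=−ln(0.2239)/20.032=0.075 → t=0.346; u2·a0=0.3949·20.032=7.911 ≤ a1=11.232 → R1 fires; S=9 A=5 P=5
Draw 5: a1=9.360, a2=1.975, a3=3.096, a4=1.960, a5=2.130, a0=18.521; τ=−ln(0.9577)/18.521=0.002 → t=0.349; u2·a0=0.1977·18.521=3.662 ≤ a1=9.360 → R1 fires; S=9 A=4 P=6
Draw 6: a1=7.488, a2=2.370, a3=3.096, a4=2.352, a5=1.704, a0=17.010; τ=−ln(0.0780)/17.010=0.150 → t=0.499; u2·a0=0.3323·17.010=5.652 ≤ a1=7.488 → R1 fires; S=9 A=3 P=7
Draw 7: a1=5.616, a2=2.765, a3=3.096, a4=2.744, a5=1.278, a0=15.499; τ=−ln(0.8574)/15.499=0.010 → t=0.508; u2·a0=0.0478·15.499=0.741 ≤ a1=5.616 → R1 fires; S=9 A=2 P=8
Draw 8: a1=3.744, a2=3.160, a3=3.096, a4=3.136, a5=0.852, a0=13.988; τ=−ln(0.7120)/13.988=0.024 → t=0.533; u2·a0=0.9983·13.988=13.964; a1+…+a4=13.136 < 13.964 ≤ a1+…+a5=13.988 → R5 fires; S=11 A=1 P=8
Draw 9: a1=2.288, a2=3.160, a3=3.784, a4=3.136, a5=0.426, a0=12.794; τ=−ln(0.4162)/12.794=0.069 → t=0.601; u2·a0=0.2394·12.794=3.063; a1=2.288 < 3.063 ≤ a1+a2=5.448 → R2 fires; S=13 A=1 P=7
Draw 10: a1=2.704, a2=2.765, a3=4.472, a4=2.744, a5=0.426, a0=13.111; τ=−ln(0.9493)/13.111=0.004 → t=0.605; u2·a0=0.7144·13.111=9.366; a1+a2=5.469 < 9.366 ≤ a1+…+a3=9.941 → R3 fires; S=14 A=2 P=7
Draw 11: a1=5.824, a2=2.765, a3=4.816, a4=2.744, a5=0.852, a0=17.001; τ=−ln(0.4395)/17.001=0.048 → t=0.654; u2·a0=0.7769·17.001=13.208; a1+a2=8.589 < 13.208 ≤ a1+…+a3=13.405 → R3 fires; S=15 A=3 P=7
Draw 12: a1=9.360, a2=2.765, a3=5.160, a4=2.744, a5=1.278, a0=21.307; τ=−ln(0.8722)/21.307=0.006 → t=0.660; u2·a0=0.7944·21.307=16.926; a1+a2=12.125 < 16.926 ≤ a1+…+a3=17.285 → R3 fires; S=16 A=4 P=7
Draw 13: a1=13.312, a2=2.765, a3=5.504, a4=2.744, a5=1.704, a0=26.029; τ=−ln(0.5341)/26.029=0.024 → t=0.684 > T=0.67: stop.
Read off P at T=0.67: 7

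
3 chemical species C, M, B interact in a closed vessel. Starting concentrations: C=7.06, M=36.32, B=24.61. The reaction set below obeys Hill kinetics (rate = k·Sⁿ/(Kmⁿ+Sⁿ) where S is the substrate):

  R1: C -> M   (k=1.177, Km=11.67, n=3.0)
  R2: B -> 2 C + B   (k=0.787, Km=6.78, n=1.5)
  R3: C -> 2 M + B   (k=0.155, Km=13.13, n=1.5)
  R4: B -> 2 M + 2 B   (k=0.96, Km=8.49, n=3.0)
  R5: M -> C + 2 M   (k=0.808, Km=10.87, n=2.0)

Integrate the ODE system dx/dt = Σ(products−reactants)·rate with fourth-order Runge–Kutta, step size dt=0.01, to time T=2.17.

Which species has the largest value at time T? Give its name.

RK4 with dt=0.01: 217 steps to T=2.17. Trajectory (selected grid times):
t=0.00: C=7.06 M=36.32 B=24.61
t=0.24: C=7.50 M=37.02 B=24.84
t=0.48: C=7.94 M=37.73 B=25.08
t=0.72: C=8.36 M=38.45 B=25.31
t=0.96: C=8.78 M=39.18 B=25.54
t=1.21: C=9.21 M=39.95 B=25.79
t=1.45: C=9.61 M=40.70 B=26.03
t=1.69: C=10.01 M=41.46 B=26.26
t=1.93: C=10.40 M=42.23 B=26.50
t=2.17: C=10.78 M=43.01 B=26.74
At T=2.17: C=10.78 M=43.01 B=26.74; the largest is M.

Dominant species at T: M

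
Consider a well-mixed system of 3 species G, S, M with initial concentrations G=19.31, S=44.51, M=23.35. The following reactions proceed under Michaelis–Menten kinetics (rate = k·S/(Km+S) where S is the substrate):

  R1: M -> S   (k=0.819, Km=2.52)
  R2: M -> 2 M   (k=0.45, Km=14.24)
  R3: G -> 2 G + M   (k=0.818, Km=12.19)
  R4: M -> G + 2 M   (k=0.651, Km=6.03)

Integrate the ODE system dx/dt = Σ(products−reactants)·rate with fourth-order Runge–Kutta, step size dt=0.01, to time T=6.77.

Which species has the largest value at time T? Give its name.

Dominant species at T: S

RK4 with dt=0.01: 677 steps to T=6.77. Trajectory (selected grid times):
t=0.00: G=19.31 S=44.51 M=23.35
t=0.75: G=20.08 S=45.06 M=23.77
t=1.50: G=20.85 S=45.62 M=24.20
t=2.26: G=21.64 S=46.18 M=24.65
t=3.01: G=22.43 S=46.74 M=25.09
t=3.76: G=23.23 S=47.30 M=25.54
t=4.51: G=24.03 S=47.86 M=26.00
t=5.27: G=24.84 S=48.43 M=26.47
t=6.02: G=25.66 S=48.99 M=26.94
t=6.77: G=26.47 S=49.55 M=27.42
At T=6.77: G=26.47 S=49.55 M=27.42; the largest is S.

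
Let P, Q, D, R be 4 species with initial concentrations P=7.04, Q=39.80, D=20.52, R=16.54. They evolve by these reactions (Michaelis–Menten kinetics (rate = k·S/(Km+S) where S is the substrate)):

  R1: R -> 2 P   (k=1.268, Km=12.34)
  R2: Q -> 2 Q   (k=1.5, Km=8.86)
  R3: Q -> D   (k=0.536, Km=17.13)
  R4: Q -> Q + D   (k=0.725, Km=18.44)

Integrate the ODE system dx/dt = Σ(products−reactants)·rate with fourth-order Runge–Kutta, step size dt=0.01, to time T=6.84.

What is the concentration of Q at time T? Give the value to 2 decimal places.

Q at T = 45.68

RK4 with dt=0.01: 684 steps to T=6.84. Trajectory (selected grid times):
t=0.00: P=7.04 Q=39.80 D=20.52 R=16.54
t=0.76: P=8.14 Q=40.45 D=21.18 R=15.99
t=1.52: P=9.22 Q=41.10 D=21.85 R=15.45
t=2.28: P=10.28 Q=41.75 D=22.52 R=14.92
t=3.04: P=11.33 Q=42.40 D=23.19 R=14.40
t=3.80: P=12.35 Q=43.05 D=23.87 R=13.88
t=4.56: P=13.37 Q=43.71 D=24.55 R=13.38
t=5.32: P=14.36 Q=44.36 D=25.23 R=12.88
t=6.08: P=15.33 Q=45.02 D=25.91 R=12.39
t=6.84: P=16.29 Q=45.68 D=26.60 R=11.91
Read off Q at T=6.84: 45.68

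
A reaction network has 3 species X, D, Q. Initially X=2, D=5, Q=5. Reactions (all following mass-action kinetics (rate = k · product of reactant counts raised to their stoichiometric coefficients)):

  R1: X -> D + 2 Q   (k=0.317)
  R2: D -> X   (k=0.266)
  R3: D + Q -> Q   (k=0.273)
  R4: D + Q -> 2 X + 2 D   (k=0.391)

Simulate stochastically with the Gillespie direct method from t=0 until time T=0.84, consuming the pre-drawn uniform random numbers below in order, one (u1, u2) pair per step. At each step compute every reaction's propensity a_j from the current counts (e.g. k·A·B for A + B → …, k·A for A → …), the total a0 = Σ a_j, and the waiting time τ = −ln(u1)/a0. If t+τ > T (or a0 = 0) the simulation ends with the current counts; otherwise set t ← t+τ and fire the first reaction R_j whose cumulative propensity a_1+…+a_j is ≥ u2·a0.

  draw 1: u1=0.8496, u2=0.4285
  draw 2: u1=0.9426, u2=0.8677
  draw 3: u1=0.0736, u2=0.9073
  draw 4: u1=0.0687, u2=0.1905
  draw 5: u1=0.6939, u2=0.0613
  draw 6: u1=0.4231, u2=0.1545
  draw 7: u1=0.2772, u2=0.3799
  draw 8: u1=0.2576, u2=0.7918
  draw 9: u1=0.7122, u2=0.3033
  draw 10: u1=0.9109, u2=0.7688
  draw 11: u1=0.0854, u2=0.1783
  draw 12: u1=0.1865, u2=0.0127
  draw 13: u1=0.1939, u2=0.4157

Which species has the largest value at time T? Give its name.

t=0.000: X=2 D=5 Q=5
Draw 1: a1=0.634, a2=1.330, a3=6.825, a4=9.775, a0=18.564; τ=−ln(0.8496)/18.564=0.009 → t=0.009; u2·a0=0.4285·18.564=7.955; a1+a2=1.964 < 7.955 ≤ a1+…+a3=8.789 → R3 fires; X=2 D=4 Q=5
Draw 2: a1=0.634, a2=1.064, a3=5.460, a4=7.820, a0=14.978; τ=−ln(0.9426)/14.978=0.004 → t=0.013; u2·a0=0.8677·14.978=12.996; a1+…+a3=7.158 < 12.996 ≤ a1+…+a4=14.978 → R4 fires; X=4 D=5 Q=4
Draw 3: a1=1.268, a2=1.330, a3=5.460, a4=7.820, a0=15.878; τ=−ln(0.0736)/15.878=0.164 → t=0.177; u2·a0=0.9073·15.878=14.406; a1+…+a3=8.058 < 14.406 ≤ a1+…+a4=15.878 → R4 fires; X=6 D=6 Q=3
Draw 4: a1=1.902, a2=1.596, a3=4.914, a4=7.038, a0=15.450; τ=−ln(0.0687)/15.450=0.173 → t=0.350; u2·a0=0.1905·15.450=2.943; a1=1.902 < 2.943 ≤ a1+a2=3.498 → R2 fires; X=7 D=5 Q=3
Draw 5: a1=2.219, a2=1.330, a3=4.095, a4=5.865, a0=13.509; τ=−ln(0.6939)/13.509=0.027 → t=0.377; u2·a0=0.0613·13.509=0.828 ≤ a1=2.219 → R1 fires; X=6 D=6 Q=5
Draw 6: a1=1.902, a2=1.596, a3=8.190, a4=11.730, a0=23.418; τ=−ln(0.4231)/23.418=0.037 → t=0.414; u2·a0=0.1545·23.418=3.618; a1+a2=3.498 < 3.618 ≤ a1+…+a3=11.688 → R3 fires; X=6 D=5 Q=5
Draw 7: a1=1.902, a2=1.330, a3=6.825, a4=9.775, a0=19.832; τ=−ln(0.2772)/19.832=0.065 → t=0.479; u2·a0=0.3799·19.832=7.534; a1+a2=3.232 < 7.534 ≤ a1+…+a3=10.057 → R3 fires; X=6 D=4 Q=5
Draw 8: a1=1.902, a2=1.064, a3=5.460, a4=7.820, a0=16.246; τ=−ln(0.2576)/16.246=0.083 → t=0.562; u2·a0=0.7918·16.246=12.864; a1+…+a3=8.426 < 12.864 ≤ a1+…+a4=16.246 → R4 fires; X=8 D=5 Q=4
Draw 9: a1=2.536, a2=1.330, a3=5.460, a4=7.820, a0=17.146; τ=−ln(0.7122)/17.146=0.020 → t=0.582; u2·a0=0.3033·17.146=5.200; a1+a2=3.866 < 5.200 ≤ a1+…+a3=9.326 → R3 fires; X=8 D=4 Q=4
Draw 10: a1=2.536, a2=1.064, a3=4.368, a4=6.256, a0=14.224; τ=−ln(0.9109)/14.224=0.007 → t=0.589; u2·a0=0.7688·14.224=10.935; a1+…+a3=7.968 < 10.935 ≤ a1+…+a4=14.224 → R4 fires; X=10 D=5 Q=3
Draw 11: a1=3.170, a2=1.330, a3=4.095, a4=5.865, a0=14.460; τ=−ln(0.0854)/14.460=0.170 → t=0.759; u2·a0=0.1783·14.460=2.578 ≤ a1=3.170 → R1 fires; X=9 D=6 Q=5
Draw 12: a1=2.853, a2=1.596, a3=8.190, a4=11.730, a0=24.369; τ=−ln(0.1865)/24.369=0.069 → t=0.828; u2·a0=0.0127·24.369=0.309 ≤ a1=2.853 → R1 fires; X=8 D=7 Q=7
Draw 13: a1=2.536, a2=1.862, a3=13.377, a4=19.159, a0=36.934; τ=−ln(0.1939)/36.934=0.044 → t=0.872 > T=0.84: stop.
At T=0.84: X=8 D=7 Q=7; the largest is X.

Dominant species at T: X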